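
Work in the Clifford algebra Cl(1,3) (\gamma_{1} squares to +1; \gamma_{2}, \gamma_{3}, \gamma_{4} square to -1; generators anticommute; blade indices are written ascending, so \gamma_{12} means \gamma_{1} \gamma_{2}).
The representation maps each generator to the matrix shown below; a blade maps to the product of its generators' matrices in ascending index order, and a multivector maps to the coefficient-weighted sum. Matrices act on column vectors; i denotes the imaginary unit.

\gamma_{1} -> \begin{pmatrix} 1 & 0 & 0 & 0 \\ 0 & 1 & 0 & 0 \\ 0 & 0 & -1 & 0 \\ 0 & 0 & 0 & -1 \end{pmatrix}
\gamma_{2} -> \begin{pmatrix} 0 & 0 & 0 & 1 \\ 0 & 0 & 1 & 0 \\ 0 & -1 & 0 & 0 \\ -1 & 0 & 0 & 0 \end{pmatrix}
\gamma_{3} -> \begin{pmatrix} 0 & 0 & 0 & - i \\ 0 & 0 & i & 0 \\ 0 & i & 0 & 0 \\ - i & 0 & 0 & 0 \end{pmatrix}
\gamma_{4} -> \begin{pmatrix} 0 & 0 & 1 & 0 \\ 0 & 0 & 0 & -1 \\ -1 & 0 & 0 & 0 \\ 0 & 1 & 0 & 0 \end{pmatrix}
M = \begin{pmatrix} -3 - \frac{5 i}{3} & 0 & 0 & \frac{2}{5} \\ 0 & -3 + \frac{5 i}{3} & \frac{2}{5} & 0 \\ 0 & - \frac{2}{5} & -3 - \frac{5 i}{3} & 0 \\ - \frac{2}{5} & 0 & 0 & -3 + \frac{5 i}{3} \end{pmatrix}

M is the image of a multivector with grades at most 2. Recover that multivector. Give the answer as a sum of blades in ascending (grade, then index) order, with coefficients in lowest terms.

Method: the blade images are trace-orthogonal — tr(rho(e_A) rho(e_B)^-1) = 4 if A = B and 0 otherwise — and rho(e_A)^-1 = (e_A)^2 * rho(e_A) with (e_A)^2 = +1 or -1, so the coefficient of e_A in the preimage is (e_A)^2 * tr(M rho(e_A))/4.
Nonzero projections over blades of grade <= 2: 1: (1)^2 = +1, tr(M 1) = -12, coefficient -3; \gamma_{2}: (\gamma_{2})^2 = -1, tr(M rho(\gamma_{2})) = - \frac{8}{5}, coefficient \frac{2}{5}; \gamma_{23}: (\gamma_{23})^2 = -1, tr(M rho(\gamma_{23})) = - \frac{20}{3}, coefficient \frac{5}{3}. Every other blade of grade <= 2 projects to 0.
Answer: -3 + \frac{2}{5} \gamma_{2} + \frac{5}{3} \gamma_{23}


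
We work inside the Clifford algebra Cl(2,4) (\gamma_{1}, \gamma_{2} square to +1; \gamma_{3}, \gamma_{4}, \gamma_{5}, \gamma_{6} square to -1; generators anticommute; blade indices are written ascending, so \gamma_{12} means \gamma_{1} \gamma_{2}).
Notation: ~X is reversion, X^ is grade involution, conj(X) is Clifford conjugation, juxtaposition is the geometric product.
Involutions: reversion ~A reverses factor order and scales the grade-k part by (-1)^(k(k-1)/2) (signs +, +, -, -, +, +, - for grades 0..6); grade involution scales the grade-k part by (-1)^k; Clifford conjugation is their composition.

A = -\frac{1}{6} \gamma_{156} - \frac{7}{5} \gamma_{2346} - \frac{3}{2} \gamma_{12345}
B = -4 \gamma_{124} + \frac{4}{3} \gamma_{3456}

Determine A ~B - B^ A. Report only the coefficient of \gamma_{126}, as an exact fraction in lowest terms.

first term: \frac{28}{15} \gamma_{25} + 6 \gamma_{35} - 2 \gamma_{126} + \frac{2}{9} \gamma_{134} + \frac{28}{5} \gamma_{136} - \frac{2}{3} \gamma_{2456}
second term: -\frac{28}{15} \gamma_{25} + 6 \gamma_{35} + 2 \gamma_{126} + \frac{2}{9} \gamma_{134} + \frac{28}{5} \gamma_{136} - \frac{2}{3} \gamma_{2456}
Answer: -4


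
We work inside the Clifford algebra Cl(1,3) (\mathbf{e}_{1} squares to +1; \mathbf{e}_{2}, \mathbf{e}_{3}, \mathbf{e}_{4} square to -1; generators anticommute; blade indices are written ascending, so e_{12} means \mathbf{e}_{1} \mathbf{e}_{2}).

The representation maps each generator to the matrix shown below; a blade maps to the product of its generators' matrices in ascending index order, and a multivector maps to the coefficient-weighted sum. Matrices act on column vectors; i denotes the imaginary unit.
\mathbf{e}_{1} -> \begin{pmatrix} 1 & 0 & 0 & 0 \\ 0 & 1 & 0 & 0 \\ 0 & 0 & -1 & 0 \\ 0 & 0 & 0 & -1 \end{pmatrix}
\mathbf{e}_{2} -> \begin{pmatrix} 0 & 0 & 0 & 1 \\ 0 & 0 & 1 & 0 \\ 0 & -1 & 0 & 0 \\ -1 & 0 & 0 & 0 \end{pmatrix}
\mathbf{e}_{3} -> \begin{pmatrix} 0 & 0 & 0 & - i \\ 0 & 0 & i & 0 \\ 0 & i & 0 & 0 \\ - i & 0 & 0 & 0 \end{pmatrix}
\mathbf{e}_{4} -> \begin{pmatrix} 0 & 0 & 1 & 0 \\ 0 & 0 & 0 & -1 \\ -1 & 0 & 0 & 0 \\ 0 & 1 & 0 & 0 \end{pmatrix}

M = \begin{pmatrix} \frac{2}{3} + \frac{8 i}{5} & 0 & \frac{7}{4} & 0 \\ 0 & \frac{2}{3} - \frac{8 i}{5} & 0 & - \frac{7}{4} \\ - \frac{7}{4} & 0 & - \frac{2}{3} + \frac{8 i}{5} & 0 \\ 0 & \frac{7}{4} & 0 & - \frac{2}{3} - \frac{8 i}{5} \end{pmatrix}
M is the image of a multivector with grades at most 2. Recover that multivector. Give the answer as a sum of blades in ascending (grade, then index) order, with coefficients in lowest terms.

Method: the blade images are trace-orthogonal — tr(rho(e_A) rho(e_B)^-1) = 4 if A = B and 0 otherwise — and rho(e_A)^-1 = (e_A)^2 * rho(e_A) with (e_A)^2 = +1 or -1, so the coefficient of e_A in the preimage is (e_A)^2 * tr(M rho(e_A))/4.
Nonzero projections over blades of grade <= 2: e_{1}: (e_{1})^2 = +1, tr(M rho(e_{1})) = \frac{8}{3}, coefficient \frac{2}{3}; e_{4}: (e_{4})^2 = -1, tr(M rho(e_{4})) = -7, coefficient \frac{7}{4}; e_{23}: (e_{23})^2 = -1, tr(M rho(e_{23})) = \frac{32}{5}, coefficient -\frac{8}{5}. Every other blade of grade <= 2 projects to 0.
Answer: \frac{2}{3} e_{1} + \frac{7}{4} e_{4} - \frac{8}{5} e_{23}


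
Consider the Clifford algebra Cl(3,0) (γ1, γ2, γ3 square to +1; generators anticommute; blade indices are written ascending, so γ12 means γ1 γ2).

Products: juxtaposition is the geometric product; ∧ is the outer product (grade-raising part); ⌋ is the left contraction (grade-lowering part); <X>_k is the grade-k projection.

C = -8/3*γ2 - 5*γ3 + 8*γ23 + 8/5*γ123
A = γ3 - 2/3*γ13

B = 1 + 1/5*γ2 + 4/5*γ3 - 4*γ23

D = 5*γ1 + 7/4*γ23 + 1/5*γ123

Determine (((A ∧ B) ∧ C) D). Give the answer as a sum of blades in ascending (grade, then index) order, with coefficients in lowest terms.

step 1: γ3 - 2/3*γ13 - 1/5*γ23 + 2/15*γ123
step 2: 8/3*γ23 - 16/9*γ123
step 3: -194/45 + 116/45*γ1 - 80/9*γ23 + 40/3*γ123
Answer: -194/45 + 116/45*γ1 - 80/9*γ23 + 40/3*γ123


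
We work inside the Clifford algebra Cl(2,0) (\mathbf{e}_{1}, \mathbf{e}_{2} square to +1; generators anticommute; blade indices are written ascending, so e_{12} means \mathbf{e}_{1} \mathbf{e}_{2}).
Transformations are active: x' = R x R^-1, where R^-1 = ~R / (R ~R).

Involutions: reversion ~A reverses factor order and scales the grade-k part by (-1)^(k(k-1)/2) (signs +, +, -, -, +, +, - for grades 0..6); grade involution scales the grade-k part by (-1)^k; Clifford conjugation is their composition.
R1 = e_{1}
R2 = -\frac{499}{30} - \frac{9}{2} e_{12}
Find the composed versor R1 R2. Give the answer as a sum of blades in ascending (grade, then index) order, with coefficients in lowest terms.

Distribute over the terms of R1 (each basis-blade product reordered to ascending indices, repeated generators contracted through their squares):
(e_{1}) R2 = -\frac{499}{30} e_{1} - \frac{9}{2} e_{2}
Answer: -\frac{499}{30} e_{1} - \frac{9}{2} e_{2}


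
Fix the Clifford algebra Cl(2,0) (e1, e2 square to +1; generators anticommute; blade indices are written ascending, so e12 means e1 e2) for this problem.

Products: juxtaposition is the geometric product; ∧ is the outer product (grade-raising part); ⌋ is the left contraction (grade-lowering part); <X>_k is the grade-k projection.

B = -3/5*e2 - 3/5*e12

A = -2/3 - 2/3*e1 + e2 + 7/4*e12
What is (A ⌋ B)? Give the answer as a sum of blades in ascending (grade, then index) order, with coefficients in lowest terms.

step 1: 9/20 + 3/5*e1 + 4/5*e2 + 2/5*e12
Answer: 9/20 + 3/5*e1 + 4/5*e2 + 2/5*e12


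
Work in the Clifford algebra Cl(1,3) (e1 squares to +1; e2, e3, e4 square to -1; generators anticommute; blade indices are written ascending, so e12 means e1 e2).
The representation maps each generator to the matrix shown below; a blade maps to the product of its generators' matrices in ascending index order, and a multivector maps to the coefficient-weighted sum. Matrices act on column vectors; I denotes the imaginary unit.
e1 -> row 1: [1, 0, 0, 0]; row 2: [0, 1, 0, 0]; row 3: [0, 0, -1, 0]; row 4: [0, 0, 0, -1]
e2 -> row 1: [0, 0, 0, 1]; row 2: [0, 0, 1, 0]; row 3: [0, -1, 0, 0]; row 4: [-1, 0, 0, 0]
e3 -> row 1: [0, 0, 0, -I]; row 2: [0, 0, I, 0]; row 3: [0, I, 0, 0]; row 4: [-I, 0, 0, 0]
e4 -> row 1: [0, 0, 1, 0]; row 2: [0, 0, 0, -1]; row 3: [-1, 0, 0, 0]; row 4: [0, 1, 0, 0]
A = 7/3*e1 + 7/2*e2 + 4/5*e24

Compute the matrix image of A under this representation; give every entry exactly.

Bivector images (products of the table entries): rho(e24) = rho(e2)rho(e4) = row 1: [0, 1, 0, 0]; row 2: [-1, 0, 0, 0]; row 3: [0, 0, 0, 1]; row 4: [0, 0, -1, 0].
M = (7/3)*rho(e1) + (7/2)*rho(e2) + (4/5)*rho(e24), summed entrywise:
Answer: row 1: [7/3, 4/5, 0, 7/2]; row 2: [-4/5, 7/3, 7/2, 0]; row 3: [0, -7/2, -7/3, 4/5]; row 4: [-7/2, 0, -4/5, -7/3]


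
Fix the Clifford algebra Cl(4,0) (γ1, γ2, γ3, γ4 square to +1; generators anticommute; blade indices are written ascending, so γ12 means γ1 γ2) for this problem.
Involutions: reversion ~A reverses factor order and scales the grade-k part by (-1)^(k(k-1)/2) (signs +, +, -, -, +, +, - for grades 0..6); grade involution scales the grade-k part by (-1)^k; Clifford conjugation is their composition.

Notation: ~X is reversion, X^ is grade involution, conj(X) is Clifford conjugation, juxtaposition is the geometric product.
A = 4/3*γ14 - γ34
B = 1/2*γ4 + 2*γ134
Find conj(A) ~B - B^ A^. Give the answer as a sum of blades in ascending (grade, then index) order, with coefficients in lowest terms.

first term: 4/3*γ1 + 19/6*γ3
second term: -4/3*γ1 - 19/6*γ3
Answer: 8/3*γ1 + 19/3*γ3


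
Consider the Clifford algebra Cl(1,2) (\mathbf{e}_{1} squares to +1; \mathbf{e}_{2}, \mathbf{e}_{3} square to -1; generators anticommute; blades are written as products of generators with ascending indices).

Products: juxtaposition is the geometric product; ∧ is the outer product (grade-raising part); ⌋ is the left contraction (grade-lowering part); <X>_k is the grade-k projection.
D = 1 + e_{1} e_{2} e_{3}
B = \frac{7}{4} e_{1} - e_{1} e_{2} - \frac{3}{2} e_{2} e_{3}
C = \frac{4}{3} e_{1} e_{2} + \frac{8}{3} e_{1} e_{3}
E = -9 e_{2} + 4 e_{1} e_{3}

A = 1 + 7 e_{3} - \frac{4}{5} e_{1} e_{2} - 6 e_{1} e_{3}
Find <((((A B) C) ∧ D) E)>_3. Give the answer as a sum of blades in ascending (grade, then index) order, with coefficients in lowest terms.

step 1: \frac{4}{5} + \frac{7}{4} e_{1} - \frac{91}{10} e_{2} + \frac{21}{2} e_{3} + 8 e_{1} e_{2} - \frac{269}{20} e_{1} e_{3} + \frac{9}{2} e_{2} e_{3} - 7 e_{1} e_{2} e_{3}
step 2: -\frac{126}{5} + \frac{238}{15} e_{1} + 21 e_{2} - \frac{14}{3} e_{3} - \frac{164}{15} e_{1} e_{2} + \frac{122}{15} e_{1} e_{3} - \frac{589}{15} e_{2} e_{3} + \frac{574}{15} e_{1} e_{2} e_{3}
step 3: -\frac{126}{5} + \frac{238}{15} e_{1} + 21 e_{2} - \frac{14}{3} e_{3} - \frac{164}{15} e_{1} e_{2} + \frac{122}{15} e_{1} e_{3} - \frac{589}{15} e_{2} e_{3} + \frac{196}{15} e_{1} e_{2} e_{3}
step 4: \frac{3323}{15} - \frac{1756}{15} e_{1} + \frac{2618}{15} e_{2} + \frac{6253}{15} e_{3} + \frac{214}{15} e_{1} e_{2} - \frac{1092}{5} e_{1} e_{3} + \frac{26}{15} e_{2} e_{3} - \frac{54}{5} e_{1} e_{2} e_{3}
step 5: -\frac{54}{5} e_{1} e_{2} e_{3}
Answer: -\frac{54}{5} e_{1} e_{2} e_{3}


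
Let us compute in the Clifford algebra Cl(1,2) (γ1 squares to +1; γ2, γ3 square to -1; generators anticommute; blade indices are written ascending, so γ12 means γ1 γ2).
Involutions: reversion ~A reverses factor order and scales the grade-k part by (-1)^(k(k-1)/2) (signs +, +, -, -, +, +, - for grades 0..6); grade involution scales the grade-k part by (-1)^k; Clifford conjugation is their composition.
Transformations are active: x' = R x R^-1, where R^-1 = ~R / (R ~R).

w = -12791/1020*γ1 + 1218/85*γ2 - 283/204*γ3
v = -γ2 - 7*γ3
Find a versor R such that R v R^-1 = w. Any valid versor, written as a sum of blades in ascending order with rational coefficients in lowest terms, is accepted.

Here q(v) = q(w) = -50; the classical choice R = v + w = -12791/1020*γ1 + 1133/85*γ2 - 1711/204*γ3 then realises v -> w under the sandwich.
Answer: -12791/1020*γ1 + 1133/85*γ2 - 1711/204*γ3


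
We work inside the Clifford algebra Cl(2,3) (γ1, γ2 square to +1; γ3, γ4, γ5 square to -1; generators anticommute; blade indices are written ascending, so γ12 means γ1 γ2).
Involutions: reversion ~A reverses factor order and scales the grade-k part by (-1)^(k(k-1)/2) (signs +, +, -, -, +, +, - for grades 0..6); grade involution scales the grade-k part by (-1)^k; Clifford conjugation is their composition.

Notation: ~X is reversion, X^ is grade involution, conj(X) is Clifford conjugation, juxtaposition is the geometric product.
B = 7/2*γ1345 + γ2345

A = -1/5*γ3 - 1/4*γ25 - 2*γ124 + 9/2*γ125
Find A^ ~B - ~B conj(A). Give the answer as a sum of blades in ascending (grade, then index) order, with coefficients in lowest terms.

first term: -1/4*γ34 - 9/2*γ134 - 2*γ135 + 7/10*γ145 + 63/4*γ234 + 7*γ235 + 1/5*γ245 + 7/8*γ1234
second term: 1/4*γ34 + 9/2*γ134 + 2*γ135 - 7/10*γ145 - 63/4*γ234 - 7*γ235 - 1/5*γ245 + 7/8*γ1234
Answer: -1/2*γ34 - 9*γ134 - 4*γ135 + 7/5*γ145 + 63/2*γ234 + 14*γ235 + 2/5*γ245


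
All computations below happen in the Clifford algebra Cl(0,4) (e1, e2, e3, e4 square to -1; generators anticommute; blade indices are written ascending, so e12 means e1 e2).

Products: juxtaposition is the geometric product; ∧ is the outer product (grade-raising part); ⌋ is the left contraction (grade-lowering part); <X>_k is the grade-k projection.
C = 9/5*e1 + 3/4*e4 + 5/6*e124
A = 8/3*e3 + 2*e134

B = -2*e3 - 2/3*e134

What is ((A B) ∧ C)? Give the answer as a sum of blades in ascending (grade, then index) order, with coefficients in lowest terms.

step 1: 4 - 52/9*e14
step 2: 36/5*e1 + 3*e4 + 10/3*e124
Answer: 36/5*e1 + 3*e4 + 10/3*e124


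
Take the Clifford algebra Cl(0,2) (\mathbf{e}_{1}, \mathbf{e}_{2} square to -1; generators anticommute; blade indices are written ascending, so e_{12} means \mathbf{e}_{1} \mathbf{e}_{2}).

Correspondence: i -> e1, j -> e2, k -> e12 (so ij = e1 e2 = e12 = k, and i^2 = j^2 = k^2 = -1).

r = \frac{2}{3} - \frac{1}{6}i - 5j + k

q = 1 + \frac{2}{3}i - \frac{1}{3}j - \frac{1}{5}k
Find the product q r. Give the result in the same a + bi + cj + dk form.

In blades: q = 1 + \frac{2}{3} e_{1} - \frac{1}{3} e_{2} - \frac{1}{5} e_{12}, r = \frac{2}{3} - \frac{1}{6} e_{1} - 5 e_{2} + e_{12}.
Distribute q over r term by term (generator squares from the signature, products reordered to ascending indices): (1)*r = \frac{2}{3} - \frac{1}{6} e_{1} - 5 e_{2} + e_{12}; (\frac{2}{3} e_{1})*r = \frac{1}{9} + \frac{4}{9} e_{1} - \frac{2}{3} e_{2} - \frac{10}{3} e_{12}; (-\frac{1}{3} e_{2})*r = -\frac{5}{3} - \frac{1}{3} e_{1} - \frac{2}{9} e_{2} - \frac{1}{18} e_{12}; (-\frac{1}{5} e_{12})*r = \frac{1}{5} - e_{1} + \frac{1}{30} e_{2} - \frac{2}{15} e_{12}.
Sum: -\frac{31}{45} - \frac{19}{18} e_{1} - \frac{527}{90} e_{2} - \frac{227}{90} e_{12}; translating back through the correspondence:
Answer: -\frac{31}{45} - \frac{19}{18}i - \frac{527}{90}j - \frac{227}{90}k


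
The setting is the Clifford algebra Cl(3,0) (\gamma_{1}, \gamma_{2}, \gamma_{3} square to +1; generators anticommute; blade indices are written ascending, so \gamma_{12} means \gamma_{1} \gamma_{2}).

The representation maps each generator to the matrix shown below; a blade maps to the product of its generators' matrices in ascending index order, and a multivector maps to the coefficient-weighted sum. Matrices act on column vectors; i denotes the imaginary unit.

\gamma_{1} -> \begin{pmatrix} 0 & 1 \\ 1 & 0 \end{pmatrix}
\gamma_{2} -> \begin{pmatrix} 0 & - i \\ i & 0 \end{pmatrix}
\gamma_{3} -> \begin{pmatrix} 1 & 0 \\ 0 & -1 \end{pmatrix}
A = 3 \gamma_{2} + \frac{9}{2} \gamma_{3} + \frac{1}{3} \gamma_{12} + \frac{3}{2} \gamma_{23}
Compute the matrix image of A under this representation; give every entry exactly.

Bivector images (products of the table entries): rho(\gamma_{12}) = rho(\gamma_{1})rho(\gamma_{2}) = \begin{pmatrix} i & 0 \\ 0 & - i \end{pmatrix}; rho(\gamma_{23}) = rho(\gamma_{2})rho(\gamma_{3}) = \begin{pmatrix} 0 & i \\ i & 0 \end{pmatrix}.
M = (3)*rho(\gamma_{2}) + (\frac{9}{2})*rho(\gamma_{3}) + (\frac{1}{3})*rho(\gamma_{12}) + (\frac{3}{2})*rho(\gamma_{23}), summed entrywise:
Answer: \begin{pmatrix} \frac{9}{2} + \frac{i}{3} & - \frac{3 i}{2} \\ \frac{9 i}{2} & - \frac{9}{2} - \frac{i}{3} \end{pmatrix}


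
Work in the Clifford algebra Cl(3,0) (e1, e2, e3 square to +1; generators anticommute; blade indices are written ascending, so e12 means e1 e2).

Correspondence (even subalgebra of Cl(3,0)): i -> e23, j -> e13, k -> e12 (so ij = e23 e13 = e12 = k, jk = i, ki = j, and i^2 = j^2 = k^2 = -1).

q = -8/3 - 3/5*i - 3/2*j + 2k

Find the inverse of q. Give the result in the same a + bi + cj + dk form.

In blades: q = -8/3 + 2*e12 - 3/2*e13 - 3/5*e23.
With qbar = -8/3 - 2*e12 + 3/2*e13 + 3/5*e23 (scalar fixed, mapped units negated), q qbar = 12349/900 (the sum of squared coefficients), so q^-1 = qbar / (12349/900) = -2400/12349 - 1800/12349*e12 + 1350/12349*e13 + 540/12349*e23; translating back:
Answer: -2400/12349 + 540/12349*i + 1350/12349*j - 1800/12349*k


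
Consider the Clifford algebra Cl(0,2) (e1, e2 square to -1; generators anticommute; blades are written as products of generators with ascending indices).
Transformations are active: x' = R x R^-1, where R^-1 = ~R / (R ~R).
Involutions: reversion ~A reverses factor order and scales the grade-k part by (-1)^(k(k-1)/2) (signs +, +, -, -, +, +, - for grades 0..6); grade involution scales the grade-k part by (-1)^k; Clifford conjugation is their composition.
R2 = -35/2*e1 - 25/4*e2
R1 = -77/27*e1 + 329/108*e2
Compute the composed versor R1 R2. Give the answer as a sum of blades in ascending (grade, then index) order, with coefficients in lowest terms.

Distribute over the terms of R1 (each basis-blade product reordered to ascending indices, repeated generators contracted through their squares):
(-77/27*e1) R2 = -2695/54 + 1925/108*e1 e2
(329/108*e2) R2 = 8225/432 + 11515/216*e1 e2
Summing the partial products and collecting blades:
Answer: -4445/144 + 15365/216*e1 e2


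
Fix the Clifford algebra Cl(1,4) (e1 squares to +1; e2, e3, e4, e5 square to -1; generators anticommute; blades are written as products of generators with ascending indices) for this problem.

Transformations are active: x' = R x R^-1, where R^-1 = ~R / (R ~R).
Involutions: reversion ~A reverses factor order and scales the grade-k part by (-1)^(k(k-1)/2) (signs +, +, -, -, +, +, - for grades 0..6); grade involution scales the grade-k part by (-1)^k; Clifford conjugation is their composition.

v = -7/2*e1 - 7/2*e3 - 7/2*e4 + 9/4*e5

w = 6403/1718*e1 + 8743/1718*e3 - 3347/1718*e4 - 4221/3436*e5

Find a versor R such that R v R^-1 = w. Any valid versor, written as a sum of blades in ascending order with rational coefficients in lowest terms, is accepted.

Take R = v + w = 195/859*e1 + 1365/859*e3 - 4680/859*e4 + 1755/1718*e5. Because q(v) = q(w) = -277/16, conjugation by R sends v exactly to w.
Answer: 195/859*e1 + 1365/859*e3 - 4680/859*e4 + 1755/1718*e5


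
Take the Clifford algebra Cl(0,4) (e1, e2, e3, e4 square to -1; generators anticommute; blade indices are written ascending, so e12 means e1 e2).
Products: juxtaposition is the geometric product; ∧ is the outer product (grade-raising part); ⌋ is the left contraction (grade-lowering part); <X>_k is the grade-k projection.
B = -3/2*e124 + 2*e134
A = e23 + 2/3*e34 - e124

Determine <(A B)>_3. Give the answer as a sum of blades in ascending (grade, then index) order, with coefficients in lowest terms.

step 1: 3/2 - 4/3*e1 + 2*e23 + e123 - 2*e124 - 3/2*e134
step 2: e123 - 2*e124 - 3/2*e134
Answer: e123 - 2*e124 - 3/2*e134


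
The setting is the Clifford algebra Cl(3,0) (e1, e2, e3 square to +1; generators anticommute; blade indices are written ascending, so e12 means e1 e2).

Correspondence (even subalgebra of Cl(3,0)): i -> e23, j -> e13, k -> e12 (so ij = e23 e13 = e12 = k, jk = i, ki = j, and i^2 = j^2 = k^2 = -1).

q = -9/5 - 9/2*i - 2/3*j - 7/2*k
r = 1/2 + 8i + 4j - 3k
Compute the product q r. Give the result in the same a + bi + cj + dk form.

In blades: q = -9/5 - 7/2*e12 - 2/3*e13 - 9/2*e23, r = 1/2 - 3*e12 + 4*e13 + 8*e23.
Distribute q over r term by term (generator squares from the signature, products reordered to ascending indices): (-9/5)*r = -9/10 + 27/5*e12 - 36/5*e13 - 72/5*e23; (-7/2*e12)*r = -21/2 - 7/4*e12 - 28*e13 + 14*e23; (-2/3*e13)*r = 8/3 + 16/3*e12 - 1/3*e13 + 2*e23; (-9/2*e23)*r = 36 - 18*e12 - 27/2*e13 - 9/4*e23.
Sum: 409/15 - 541/60*e12 - 1471/30*e13 - 13/20*e23; translating back through the correspondence:
Answer: 409/15 - 13/20*i - 1471/30*j - 541/60*k


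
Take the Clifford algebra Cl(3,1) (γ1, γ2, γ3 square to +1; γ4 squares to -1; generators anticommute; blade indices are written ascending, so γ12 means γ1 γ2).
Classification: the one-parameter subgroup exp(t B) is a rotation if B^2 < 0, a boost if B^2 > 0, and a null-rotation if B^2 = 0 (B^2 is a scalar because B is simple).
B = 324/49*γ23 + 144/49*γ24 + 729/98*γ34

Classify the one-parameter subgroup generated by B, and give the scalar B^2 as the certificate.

B^2 term by term: the squares give (324/49)^2*(γ23)^2 + (144/49)^2*(γ24)^2 + (729/98)^2*(γ34)^2 = 104976/2401*(-1) + 20736/2401*(+1) + 531441/9604*(+1) = 81/4 (each basis 2-blade squares to minus the product of its generators' squares); cross terms between blades sharing an index anticommute and cancel. So B^2 = 81/4.
Answer: boost, certificate B^2 = 81/4. Because 81/4 is invariant under every versor sandwich, the classification follows from its sign alone.


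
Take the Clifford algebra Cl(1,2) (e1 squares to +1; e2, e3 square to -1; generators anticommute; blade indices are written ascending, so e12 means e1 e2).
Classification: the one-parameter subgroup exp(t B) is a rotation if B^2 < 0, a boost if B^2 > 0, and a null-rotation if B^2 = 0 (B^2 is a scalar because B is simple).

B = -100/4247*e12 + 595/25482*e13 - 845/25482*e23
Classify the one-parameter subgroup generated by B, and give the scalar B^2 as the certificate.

B^2 term by term: the squares give (-100/4247)^2*(e12)^2 + (595/25482)^2*(e13)^2 + (-845/25482)^2*(e23)^2 = 10000/18037009*(+1) + 354025/649332324*(+1) + 714025/649332324*(-1) = 0 (each basis 2-blade squares to minus the product of its generators' squares); cross terms between blades sharing an index anticommute and cancel. So B^2 = 0.
Answer: null-rotation, certificate B^2 = 0. No conjugation can change B^2 = 0; the sign gives the class.


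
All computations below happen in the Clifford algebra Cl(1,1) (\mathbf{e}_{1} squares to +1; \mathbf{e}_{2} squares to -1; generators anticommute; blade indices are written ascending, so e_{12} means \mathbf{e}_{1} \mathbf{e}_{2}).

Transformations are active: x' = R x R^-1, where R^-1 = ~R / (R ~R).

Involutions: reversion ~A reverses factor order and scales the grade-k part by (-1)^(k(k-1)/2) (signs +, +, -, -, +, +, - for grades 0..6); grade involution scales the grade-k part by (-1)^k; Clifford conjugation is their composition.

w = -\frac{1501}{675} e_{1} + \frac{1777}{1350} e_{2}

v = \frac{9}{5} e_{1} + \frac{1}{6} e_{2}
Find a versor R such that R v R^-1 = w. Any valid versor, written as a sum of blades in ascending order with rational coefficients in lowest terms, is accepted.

Reasoning: v^2 = w^2 = \frac{2891}{900} since conjugation preserves the quadratic form; R = v + w = -\frac{286}{675} e_{1} + \frac{1001}{675} e_{2} is then valid when invertible, keeping its own part and reversing (v - w)/2.
Answer: -\frac{286}{675} e_{1} + \frac{1001}{675} e_{2}


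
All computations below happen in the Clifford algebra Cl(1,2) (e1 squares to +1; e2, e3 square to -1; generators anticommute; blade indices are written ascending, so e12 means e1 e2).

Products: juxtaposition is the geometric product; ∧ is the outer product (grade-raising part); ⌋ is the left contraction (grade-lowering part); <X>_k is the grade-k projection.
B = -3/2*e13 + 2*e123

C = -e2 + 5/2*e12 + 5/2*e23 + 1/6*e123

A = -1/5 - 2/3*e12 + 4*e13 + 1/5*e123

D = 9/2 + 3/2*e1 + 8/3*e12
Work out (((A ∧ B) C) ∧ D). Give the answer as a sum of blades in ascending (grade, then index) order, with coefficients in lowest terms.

step 1: 3/10*e13 - 2/5*e123
step 2: 1/15 + e1 - 1/20*e2 - e3 + 3/4*e12 + 2/5*e13 + 3/4*e23 + 3/10*e123
step 3: 3/10 + 23/5*e1 - 9/40*e2 - 9/2*e3 + 653/180*e12 + 33/10*e13 + 27/8*e23 - 23/120*e123
Answer: 3/10 + 23/5*e1 - 9/40*e2 - 9/2*e3 + 653/180*e12 + 33/10*e13 + 27/8*e23 - 23/120*e123


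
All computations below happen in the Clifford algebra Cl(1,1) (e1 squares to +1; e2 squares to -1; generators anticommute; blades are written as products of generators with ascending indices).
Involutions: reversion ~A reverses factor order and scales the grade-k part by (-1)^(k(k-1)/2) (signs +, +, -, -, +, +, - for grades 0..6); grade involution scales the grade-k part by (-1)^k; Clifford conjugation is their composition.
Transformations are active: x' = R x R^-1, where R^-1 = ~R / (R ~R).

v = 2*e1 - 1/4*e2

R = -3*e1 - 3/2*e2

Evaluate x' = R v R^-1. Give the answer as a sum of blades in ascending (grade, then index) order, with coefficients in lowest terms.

~R = -3*e1 - 3/2*e2, and R ~R = 27/4, so R^-1 = ~R / (27/4).
R v = -51/8 + 15/4*e1 e2
Answer: 11/3*e1 + 37/12*e2


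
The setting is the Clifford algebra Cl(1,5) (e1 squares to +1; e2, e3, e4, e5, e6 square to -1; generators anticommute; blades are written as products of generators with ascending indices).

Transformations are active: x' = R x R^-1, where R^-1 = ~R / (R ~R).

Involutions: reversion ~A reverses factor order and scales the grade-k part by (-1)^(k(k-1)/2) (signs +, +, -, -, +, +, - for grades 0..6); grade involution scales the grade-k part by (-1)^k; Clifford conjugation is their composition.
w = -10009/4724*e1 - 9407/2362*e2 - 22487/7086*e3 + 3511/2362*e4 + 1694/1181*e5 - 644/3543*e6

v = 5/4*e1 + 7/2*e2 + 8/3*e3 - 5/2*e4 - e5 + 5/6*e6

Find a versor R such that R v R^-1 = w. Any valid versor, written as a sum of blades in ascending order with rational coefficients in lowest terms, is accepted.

The midline construction: v and w both square to -3707/144, so reflecting in their sum -1026/1181*e1 - 570/1181*e2 - 1197/2362*e3 - 1197/1181*e4 + 513/1181*e5 + 1539/2362*e6 exchanges them.
Answer: -1026/1181*e1 - 570/1181*e2 - 1197/2362*e3 - 1197/1181*e4 + 513/1181*e5 + 1539/2362*e6


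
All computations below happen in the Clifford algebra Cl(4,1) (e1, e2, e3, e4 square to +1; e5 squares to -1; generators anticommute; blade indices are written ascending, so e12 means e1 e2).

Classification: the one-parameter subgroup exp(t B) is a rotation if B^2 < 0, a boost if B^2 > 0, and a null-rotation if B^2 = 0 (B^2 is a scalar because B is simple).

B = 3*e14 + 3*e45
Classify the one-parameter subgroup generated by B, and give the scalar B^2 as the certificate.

B^2 term by term: the squares give (3)^2*(e14)^2 + (3)^2*(e45)^2 = 9*(-1) + 9*(+1) = 0 (each basis 2-blade squares to minus the product of its generators' squares); cross terms between blades sharing an index anticommute and cancel. So B^2 = 0.
Answer: null-rotation, certificate B^2 = 0. Because 0 is invariant under every versor sandwich, the classification follows from its sign alone.


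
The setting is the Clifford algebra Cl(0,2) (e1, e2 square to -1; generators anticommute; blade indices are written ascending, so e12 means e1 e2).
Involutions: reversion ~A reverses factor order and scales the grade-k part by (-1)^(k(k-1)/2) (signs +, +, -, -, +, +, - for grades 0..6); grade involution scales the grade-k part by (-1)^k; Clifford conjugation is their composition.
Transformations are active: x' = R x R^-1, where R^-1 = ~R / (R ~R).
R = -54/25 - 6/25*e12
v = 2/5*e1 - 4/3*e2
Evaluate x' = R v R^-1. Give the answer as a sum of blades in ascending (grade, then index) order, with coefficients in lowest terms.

~R = -54/25 + 6/25*e12, and R ~R = 2952/625, so R^-1 = ~R / (2952/625).
R v = -148/125*e1 + 348/125*e2
Answer: 28/41*e1 - 746/615*e2


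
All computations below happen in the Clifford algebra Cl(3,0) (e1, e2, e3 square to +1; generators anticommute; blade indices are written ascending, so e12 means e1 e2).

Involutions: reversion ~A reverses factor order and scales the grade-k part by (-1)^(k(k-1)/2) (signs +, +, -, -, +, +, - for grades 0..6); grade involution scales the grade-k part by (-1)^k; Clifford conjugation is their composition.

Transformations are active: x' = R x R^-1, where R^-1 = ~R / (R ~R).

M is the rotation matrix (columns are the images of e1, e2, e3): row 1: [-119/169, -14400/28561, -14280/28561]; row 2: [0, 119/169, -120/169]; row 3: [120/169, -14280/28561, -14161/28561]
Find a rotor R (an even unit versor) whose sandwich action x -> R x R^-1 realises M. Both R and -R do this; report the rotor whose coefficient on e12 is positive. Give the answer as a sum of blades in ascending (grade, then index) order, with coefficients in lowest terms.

Method: write R = a + b12*e12 + b13*e13 + b23*e23 with a^2 + b12^2 + b13^2 + b23^2 = 1 (so R^-1 = ~R). Expanding the columns R e_j ~R gives tr M = 4a^2 - 1 and, from the antisymmetric part, M21 - M12 = -4a*b12, M13 - M31 = 4a*b13, M32 - M23 = -4a*b23.
Here tr M = -14161/28561, so a^2 = (1 + tr M)/4 = 3600/28561 and a = ±60/169. Taking a = 60/169: M21 - M12 = 14400/28561, M13 - M31 = -34560/28561, M32 - M23 = 6000/28561, giving b12 = -60/169, b13 = -144/169, b23 = -25/169, i.e. R = 60/169 - 60/169*e12 - 144/169*e13 - 25/169*e23.
Its e12 coefficient is negative, so report the other preimage -R.
Answer: -60/169 + 60/169*e12 + 144/169*e13 + 25/169*e23. Uniqueness: Spin(3) -> SO(3) maps R and -R to the same rotation of trace -14161/28561; fixing the sign of the e12 coefficient removes the ambiguity.


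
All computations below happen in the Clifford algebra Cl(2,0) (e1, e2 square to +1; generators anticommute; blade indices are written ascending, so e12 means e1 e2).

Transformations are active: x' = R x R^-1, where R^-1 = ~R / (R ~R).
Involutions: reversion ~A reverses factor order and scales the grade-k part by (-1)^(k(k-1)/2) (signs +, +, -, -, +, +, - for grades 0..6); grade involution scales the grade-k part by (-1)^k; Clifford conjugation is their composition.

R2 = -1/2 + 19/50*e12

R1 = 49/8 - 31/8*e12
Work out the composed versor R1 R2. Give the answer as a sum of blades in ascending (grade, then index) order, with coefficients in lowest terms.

Distribute over the terms of R1 (each basis-blade product reordered to ascending indices, repeated generators contracted through their squares):
(49/8) R2 = -49/16 + 931/400*e12
(-31/8*e12) R2 = 589/400 + 31/16*e12
Summing the partial products and collecting blades:
Answer: -159/100 + 853/200*e12


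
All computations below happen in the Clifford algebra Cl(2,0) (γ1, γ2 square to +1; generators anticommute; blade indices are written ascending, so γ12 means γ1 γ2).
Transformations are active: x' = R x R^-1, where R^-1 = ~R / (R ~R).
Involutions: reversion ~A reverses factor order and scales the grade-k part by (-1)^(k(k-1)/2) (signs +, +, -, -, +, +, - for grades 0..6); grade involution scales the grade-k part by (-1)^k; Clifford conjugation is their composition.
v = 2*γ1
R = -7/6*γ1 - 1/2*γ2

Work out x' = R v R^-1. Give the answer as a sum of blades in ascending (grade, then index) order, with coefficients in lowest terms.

~R = -7/6*γ1 - 1/2*γ2, and R ~R = 29/18, so R^-1 = ~R / (29/18).
R v = -7/3 + γ12
Answer: 40/29*γ1 + 42/29*γ2


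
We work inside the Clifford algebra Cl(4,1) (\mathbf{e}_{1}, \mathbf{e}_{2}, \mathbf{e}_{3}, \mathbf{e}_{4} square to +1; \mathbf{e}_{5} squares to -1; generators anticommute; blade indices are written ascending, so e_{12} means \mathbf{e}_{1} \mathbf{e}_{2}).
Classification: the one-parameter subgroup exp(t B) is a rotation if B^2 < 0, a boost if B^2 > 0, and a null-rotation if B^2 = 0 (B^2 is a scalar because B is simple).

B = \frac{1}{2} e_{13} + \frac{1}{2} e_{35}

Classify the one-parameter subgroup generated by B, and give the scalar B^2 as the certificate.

B^2 term by term: the squares give (\frac{1}{2})^2*(e_{13})^2 + (\frac{1}{2})^2*(e_{35})^2 = \frac{1}{4}*(-1) + \frac{1}{4}*(+1) = 0 (each basis 2-blade squares to minus the product of its generators' squares); cross terms between blades sharing an index anticommute and cancel. So B^2 = 0.
Answer: null-rotation, certificate B^2 = 0. The scalar 0 is the complete invariant here: its sign names the subgroup type.


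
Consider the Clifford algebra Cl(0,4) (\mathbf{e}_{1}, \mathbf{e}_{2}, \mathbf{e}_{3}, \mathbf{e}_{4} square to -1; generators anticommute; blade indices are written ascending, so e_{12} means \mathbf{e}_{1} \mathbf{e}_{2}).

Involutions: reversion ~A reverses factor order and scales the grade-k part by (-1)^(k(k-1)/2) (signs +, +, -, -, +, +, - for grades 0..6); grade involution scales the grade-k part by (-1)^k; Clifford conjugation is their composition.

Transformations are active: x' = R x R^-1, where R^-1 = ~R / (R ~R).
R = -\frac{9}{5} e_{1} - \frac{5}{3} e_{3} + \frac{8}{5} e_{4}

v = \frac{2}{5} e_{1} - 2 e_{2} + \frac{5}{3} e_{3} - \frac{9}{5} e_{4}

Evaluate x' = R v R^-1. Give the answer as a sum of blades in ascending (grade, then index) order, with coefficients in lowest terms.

~R = -\frac{9}{5} e_{1} - \frac{5}{3} e_{3} + \frac{8}{5} e_{4}, and R ~R = -\frac{386}{45}, so R^-1 = ~R / (-\frac{386}{45}).
R v = \frac{287}{45} + \frac{18}{5} e_{12} - \frac{7}{3} e_{13} + \frac{13}{5} e_{14} - \frac{10}{3} e_{23} + \frac{16}{5} e_{24} + \frac{1}{3} e_{34}
Answer: \frac{2197}{965} e_{1} + 2 e_{2} + \frac{470}{579} e_{3} - \frac{559}{965} e_{4}


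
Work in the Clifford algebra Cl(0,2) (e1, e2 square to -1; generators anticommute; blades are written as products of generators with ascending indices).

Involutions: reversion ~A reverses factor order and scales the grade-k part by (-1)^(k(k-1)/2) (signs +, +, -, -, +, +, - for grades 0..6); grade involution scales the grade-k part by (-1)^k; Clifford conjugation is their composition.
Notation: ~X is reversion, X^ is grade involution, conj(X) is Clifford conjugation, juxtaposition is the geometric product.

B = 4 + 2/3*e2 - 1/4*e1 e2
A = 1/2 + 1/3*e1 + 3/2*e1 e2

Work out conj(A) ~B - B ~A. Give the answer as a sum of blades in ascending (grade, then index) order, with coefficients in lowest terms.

first term: 19/8 - 1/3*e1 + 5/12*e2 - 439/72*e1 e2
second term: 13/8 + 1/3*e1 + 1/4*e2 - 457/72*e1 e2
Answer: 3/4 - 2/3*e1 + 1/6*e2 + 1/4*e1 e2


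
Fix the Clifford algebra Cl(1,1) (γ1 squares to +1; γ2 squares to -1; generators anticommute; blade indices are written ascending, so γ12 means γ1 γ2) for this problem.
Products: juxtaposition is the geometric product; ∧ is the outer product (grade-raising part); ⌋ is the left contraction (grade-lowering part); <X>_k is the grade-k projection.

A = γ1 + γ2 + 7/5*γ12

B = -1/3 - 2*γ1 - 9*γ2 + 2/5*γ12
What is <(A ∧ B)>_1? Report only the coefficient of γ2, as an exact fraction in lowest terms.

step 1: -1/3*γ1 - 1/3*γ2 - 112/15*γ12
step 2: -1/3*γ1 - 1/3*γ2
Answer: -1/3


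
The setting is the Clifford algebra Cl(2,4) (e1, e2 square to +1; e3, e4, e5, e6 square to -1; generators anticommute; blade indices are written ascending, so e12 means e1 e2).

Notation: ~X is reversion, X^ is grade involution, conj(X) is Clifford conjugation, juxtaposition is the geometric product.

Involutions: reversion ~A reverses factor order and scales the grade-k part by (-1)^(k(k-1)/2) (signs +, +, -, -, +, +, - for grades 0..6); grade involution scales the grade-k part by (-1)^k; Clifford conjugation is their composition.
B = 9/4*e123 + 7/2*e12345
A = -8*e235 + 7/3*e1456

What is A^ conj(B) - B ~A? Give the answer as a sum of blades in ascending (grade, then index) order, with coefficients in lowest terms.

first term: 28*e14 - 18*e15 - 49/6*e236 - 21/4*e23456
second term: -28*e14 + 18*e15 - 49/6*e236 + 21/4*e23456
Answer: 56*e14 - 36*e15 - 21/2*e23456


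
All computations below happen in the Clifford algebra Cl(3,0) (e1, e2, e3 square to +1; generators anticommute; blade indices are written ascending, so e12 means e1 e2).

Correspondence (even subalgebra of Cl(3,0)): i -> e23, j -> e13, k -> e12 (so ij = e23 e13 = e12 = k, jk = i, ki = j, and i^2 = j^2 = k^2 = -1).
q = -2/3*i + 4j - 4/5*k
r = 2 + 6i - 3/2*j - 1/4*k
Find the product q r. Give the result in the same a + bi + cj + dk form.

In blades: q = -4/5*e12 + 4*e13 - 2/3*e23, r = 2 - 1/4*e12 - 3/2*e13 + 6*e23.
Distribute q over r term by term (generator squares from the signature, products reordered to ascending indices): (-4/5*e12)*r = -1/5 - 8/5*e12 - 24/5*e13 - 6/5*e23; (4*e13)*r = 6 - 24*e12 + 8*e13 - e23; (-2/3*e23)*r = 4 + e12 - 1/6*e13 - 4/3*e23.
Sum: 49/5 - 123/5*e12 + 91/30*e13 - 53/15*e23; translating back through the correspondence:
Answer: 49/5 - 53/15*i + 91/30*j - 123/5*k


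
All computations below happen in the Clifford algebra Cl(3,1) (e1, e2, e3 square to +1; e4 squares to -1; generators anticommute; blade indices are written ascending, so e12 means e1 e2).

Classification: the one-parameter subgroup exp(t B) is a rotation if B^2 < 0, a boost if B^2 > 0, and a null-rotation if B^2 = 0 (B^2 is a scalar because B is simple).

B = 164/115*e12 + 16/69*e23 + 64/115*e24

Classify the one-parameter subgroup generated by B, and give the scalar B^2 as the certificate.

B^2 term by term: the squares give (164/115)^2*(e12)^2 + (16/69)^2*(e23)^2 + (64/115)^2*(e24)^2 = 26896/13225*(-1) + 256/4761*(-1) + 4096/13225*(+1) = -16/9 (each basis 2-blade squares to minus the product of its generators' squares); cross terms between blades sharing an index anticommute and cancel. So B^2 = -16/9.
Answer: rotation, certificate B^2 = -16/9. The class reads off the invariant scalar -16/9 directly.


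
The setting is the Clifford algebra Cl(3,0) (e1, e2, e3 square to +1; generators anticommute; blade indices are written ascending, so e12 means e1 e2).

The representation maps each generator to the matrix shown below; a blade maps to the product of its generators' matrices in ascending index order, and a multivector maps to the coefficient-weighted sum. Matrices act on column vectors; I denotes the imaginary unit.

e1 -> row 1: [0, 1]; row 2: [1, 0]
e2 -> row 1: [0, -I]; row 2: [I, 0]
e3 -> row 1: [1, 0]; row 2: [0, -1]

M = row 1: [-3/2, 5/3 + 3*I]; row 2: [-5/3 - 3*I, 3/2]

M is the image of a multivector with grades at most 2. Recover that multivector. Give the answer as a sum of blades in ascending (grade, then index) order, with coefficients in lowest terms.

Method: 1, rho(e1), rho(e2), rho(e3) form a trace-orthogonal basis of the 2x2 complex matrices (tr(X Y) = 2 if X = Y, else 0), so M = m0*1 + m1*rho(e1) + m2*rho(e2) + m3*rho(e3) with m0 = tr(M)/2 = 0, m1 = tr(M rho(e1))/2 = 0, m2 = tr(M rho(e2))/2 = -3 + 5*I/3, m3 = tr(M rho(e3))/2 = -3/2.
Multiplying table entries, the bivector images are rho(e12) = I*rho(e3), rho(e13) = -I*rho(e2), rho(e23) = I*rho(e1); with real blade coefficients the real parts of m0..m3 are the coefficients of 1, e1, e2, e3 and the imaginary parts give the bivectors (e23: Im m1, e13: -Im m2, e12: Im m3).
Answer: -3*e2 - 3/2*e3 - 5/3*e13


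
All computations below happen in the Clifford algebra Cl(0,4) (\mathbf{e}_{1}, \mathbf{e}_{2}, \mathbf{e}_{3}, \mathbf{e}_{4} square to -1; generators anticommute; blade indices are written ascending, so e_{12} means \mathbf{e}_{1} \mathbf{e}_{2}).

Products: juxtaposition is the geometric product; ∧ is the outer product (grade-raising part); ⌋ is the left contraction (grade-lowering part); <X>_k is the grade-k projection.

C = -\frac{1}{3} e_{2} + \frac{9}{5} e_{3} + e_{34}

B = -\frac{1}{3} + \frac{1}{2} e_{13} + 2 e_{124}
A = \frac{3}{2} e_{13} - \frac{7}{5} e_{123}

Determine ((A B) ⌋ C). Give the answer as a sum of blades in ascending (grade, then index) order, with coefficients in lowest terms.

step 1: -\frac{3}{4} - \frac{7}{10} e_{2} - \frac{1}{2} e_{13} + \frac{14}{5} e_{34} + \frac{7}{15} e_{123} - 3 e_{234}
step 2: -\frac{91}{30} + \frac{1}{4} e_{2} - \frac{27}{20} e_{3} - \frac{3}{4} e_{34}
Answer: -\frac{91}{30} + \frac{1}{4} e_{2} - \frac{27}{20} e_{3} - \frac{3}{4} e_{34}
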